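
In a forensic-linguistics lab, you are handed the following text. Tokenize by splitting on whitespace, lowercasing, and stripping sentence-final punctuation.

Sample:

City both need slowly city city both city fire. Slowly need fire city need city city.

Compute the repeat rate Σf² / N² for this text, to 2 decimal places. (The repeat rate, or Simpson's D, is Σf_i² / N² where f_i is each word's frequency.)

Frequencies: city:7, need:3, both:2, slowly:2, fire:2
Σf² = 70; N² = 256
Repeat rate = 70 / 256 = 0.27

0.27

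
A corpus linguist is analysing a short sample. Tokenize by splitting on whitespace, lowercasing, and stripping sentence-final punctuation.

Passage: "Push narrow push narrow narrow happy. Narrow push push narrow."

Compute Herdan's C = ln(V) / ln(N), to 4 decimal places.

0.4771

N = 10, V = 3.
ln(V) = 1.098612, ln(N) = 2.302585
C = 1.098612 / 2.302585 = 0.4771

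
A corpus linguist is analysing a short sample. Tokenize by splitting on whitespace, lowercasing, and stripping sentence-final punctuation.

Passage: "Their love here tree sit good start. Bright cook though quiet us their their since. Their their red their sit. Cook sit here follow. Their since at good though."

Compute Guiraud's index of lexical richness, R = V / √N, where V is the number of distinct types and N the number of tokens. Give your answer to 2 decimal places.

N = 29, V = 16.
√N = 5.385165
R = 16 / 5.385165 = 2.97

2.97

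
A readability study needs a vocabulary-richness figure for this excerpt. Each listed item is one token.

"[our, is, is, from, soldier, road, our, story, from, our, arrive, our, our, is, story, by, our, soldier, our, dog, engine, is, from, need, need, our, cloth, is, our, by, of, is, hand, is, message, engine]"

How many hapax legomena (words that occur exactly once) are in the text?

7

Frequencies: our:9, is:7, from:3, soldier:2, story:2, by:2, engine:2, need:2, road:1, arrive:1, dog:1, cloth:1, of:1, hand:1, message:1
Hapax (freq=1): arrive, cloth, dog, hand, message, of, road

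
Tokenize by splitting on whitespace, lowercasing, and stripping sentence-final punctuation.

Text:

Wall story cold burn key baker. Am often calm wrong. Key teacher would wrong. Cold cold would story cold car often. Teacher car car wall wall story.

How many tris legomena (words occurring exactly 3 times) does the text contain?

Frequencies: cold:4, wall:3, story:3, car:3, key:2, often:2, wrong:2, teacher:2, would:2, burn:1, baker:1, am:1, calm:1
Words with frequency 3: car, story, wall

3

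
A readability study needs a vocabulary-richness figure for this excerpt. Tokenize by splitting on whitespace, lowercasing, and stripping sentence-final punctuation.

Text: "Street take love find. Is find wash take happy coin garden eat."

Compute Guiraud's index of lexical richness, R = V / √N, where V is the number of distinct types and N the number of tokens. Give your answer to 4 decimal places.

2.8868

N = 12, V = 10.
√N = 3.464102
R = 10 / 3.464102 = 2.8868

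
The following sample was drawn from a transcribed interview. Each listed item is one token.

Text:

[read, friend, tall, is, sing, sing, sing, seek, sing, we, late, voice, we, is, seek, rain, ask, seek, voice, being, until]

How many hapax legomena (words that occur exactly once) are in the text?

8

Frequencies: sing:4, seek:3, is:2, we:2, voice:2, read:1, friend:1, tall:1, late:1, rain:1, ask:1, being:1, until:1
Hapax (freq=1): ask, being, friend, late, rain, read, tall, until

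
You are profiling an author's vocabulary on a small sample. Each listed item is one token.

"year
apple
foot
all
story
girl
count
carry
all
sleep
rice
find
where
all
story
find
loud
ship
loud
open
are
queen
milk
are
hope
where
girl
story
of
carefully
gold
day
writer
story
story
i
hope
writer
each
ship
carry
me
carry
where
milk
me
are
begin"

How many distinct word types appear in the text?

28

Distinct types: {all, apple, are, begin, carefully, carry, count, day, each, find, foot, girl, gold, hope, i, loud, me, milk, of, open, queen, rice, ship, sleep, story, where, writer, year}
V = 28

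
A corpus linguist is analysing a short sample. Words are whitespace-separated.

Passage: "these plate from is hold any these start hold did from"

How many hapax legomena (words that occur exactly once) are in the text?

Frequencies: these:2, from:2, hold:2, plate:1, is:1, any:1, start:1, did:1
Hapax (freq=1): any, did, is, plate, start

5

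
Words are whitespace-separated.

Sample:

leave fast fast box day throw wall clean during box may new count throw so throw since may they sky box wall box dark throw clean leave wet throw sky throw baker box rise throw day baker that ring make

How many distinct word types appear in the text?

22

Distinct types: {baker, box, clean, count, dark, day, during, fast, leave, make, may, new, ring, rise, since, sky, so, that, they, throw, wall, wet}
V = 22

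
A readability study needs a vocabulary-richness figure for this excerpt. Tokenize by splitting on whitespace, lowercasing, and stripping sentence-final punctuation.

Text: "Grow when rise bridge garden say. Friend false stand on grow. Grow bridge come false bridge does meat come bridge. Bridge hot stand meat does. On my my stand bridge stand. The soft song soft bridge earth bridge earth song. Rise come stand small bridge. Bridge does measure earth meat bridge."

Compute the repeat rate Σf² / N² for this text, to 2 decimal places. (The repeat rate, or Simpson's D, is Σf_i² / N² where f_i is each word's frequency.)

0.09

Frequencies: bridge:11, stand:5, grow:3, come:3, does:3, meat:3, earth:3, rise:2, false:2, on:2, my:2, soft:2, song:2, when:1, garden:1, say:1, friend:1, hot:1, the:1, small:1, … (1 more, each freq 1)
Σf² = 223; N² = 2601
Repeat rate = 223 / 2601 = 0.09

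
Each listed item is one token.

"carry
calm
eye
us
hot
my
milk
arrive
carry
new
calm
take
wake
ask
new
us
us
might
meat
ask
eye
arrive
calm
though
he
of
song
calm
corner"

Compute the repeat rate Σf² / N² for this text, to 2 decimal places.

Frequencies: calm:4, us:3, carry:2, eye:2, arrive:2, new:2, ask:2, hot:1, my:1, milk:1, take:1, wake:1, might:1, meat:1, though:1, he:1, of:1, song:1, corner:1
Σf² = 57; N² = 841
Repeat rate = 57 / 841 = 0.07

0.07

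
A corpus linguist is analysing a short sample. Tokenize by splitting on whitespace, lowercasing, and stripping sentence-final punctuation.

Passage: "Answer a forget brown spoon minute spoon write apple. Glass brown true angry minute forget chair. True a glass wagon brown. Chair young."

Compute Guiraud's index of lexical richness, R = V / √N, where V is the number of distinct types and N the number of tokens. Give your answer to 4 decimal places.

2.9192

N = 23, V = 14.
√N = 4.795832
R = 14 / 4.795832 = 2.9192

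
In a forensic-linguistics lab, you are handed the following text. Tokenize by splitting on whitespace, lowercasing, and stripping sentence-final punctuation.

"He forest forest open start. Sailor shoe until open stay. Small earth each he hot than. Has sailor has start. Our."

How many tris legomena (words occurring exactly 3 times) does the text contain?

0

Frequencies: he:2, forest:2, open:2, start:2, sailor:2, has:2, shoe:1, until:1, stay:1, small:1, earth:1, each:1, hot:1, than:1, our:1
Words with frequency 3: (none)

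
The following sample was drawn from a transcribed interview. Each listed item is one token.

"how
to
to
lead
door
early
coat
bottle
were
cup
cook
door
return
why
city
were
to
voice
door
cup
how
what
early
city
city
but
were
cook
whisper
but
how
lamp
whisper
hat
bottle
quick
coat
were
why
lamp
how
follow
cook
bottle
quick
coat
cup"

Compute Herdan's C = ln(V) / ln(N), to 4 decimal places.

N = 47, V = 21.
ln(V) = 3.044522, ln(N) = 3.850148
C = 3.044522 / 3.850148 = 0.7908

0.7908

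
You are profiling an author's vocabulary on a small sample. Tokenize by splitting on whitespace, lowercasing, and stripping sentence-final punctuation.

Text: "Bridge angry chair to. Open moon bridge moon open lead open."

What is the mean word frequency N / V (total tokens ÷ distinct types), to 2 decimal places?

1.57

N = 11 tokens, V = 7 types.
Mean frequency = N / V = 11 / 7 = 1.57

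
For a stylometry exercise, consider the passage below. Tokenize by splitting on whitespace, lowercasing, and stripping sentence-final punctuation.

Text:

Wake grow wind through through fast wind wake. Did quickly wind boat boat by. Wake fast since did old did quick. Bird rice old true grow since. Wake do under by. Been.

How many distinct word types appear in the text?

Distinct types: {been, bird, boat, by, did, do, fast, grow, old, quick, quickly, rice, since, through, true, under, wake, wind}
V = 18

18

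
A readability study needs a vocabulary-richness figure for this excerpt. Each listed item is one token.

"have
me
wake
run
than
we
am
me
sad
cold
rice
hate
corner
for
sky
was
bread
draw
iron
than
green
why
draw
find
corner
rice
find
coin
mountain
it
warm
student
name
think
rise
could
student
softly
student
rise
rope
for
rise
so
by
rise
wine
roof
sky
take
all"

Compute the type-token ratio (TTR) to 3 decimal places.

0.745

N = 51 tokens, V = 38 types.
TTR = V / N = 38 / 51 = 0.745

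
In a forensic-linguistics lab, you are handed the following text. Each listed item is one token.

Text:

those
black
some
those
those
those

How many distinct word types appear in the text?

3

Distinct types: {black, some, those}
V = 3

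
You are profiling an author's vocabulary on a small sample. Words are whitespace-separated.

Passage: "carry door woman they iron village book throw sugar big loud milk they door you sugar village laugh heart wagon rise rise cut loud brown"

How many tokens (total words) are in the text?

Tokens: carry, door, woman, they, iron, village, book, throw, sugar, big, loud, milk, they, door, you, sugar, village, laugh, heart, wagon, rise, rise, cut, loud, brown
N = 25

25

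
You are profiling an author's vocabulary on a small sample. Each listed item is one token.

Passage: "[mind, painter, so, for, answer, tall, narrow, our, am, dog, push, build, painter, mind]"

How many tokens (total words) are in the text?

Tokens: mind, painter, so, for, answer, tall, narrow, our, am, dog, push, build, painter, mind
N = 14

14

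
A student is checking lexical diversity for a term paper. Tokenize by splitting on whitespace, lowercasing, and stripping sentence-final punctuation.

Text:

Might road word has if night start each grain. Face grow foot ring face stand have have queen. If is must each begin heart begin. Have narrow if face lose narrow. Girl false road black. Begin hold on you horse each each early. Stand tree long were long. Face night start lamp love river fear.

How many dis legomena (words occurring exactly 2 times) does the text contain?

6

Frequencies: each:4, face:4, if:3, have:3, begin:3, road:2, night:2, start:2, stand:2, narrow:2, long:2, might:1, word:1, has:1, grain:1, grow:1, foot:1, ring:1, queen:1, is:1, … (17 more, each freq 1)
Words with frequency 2: long, narrow, night, road, stand, start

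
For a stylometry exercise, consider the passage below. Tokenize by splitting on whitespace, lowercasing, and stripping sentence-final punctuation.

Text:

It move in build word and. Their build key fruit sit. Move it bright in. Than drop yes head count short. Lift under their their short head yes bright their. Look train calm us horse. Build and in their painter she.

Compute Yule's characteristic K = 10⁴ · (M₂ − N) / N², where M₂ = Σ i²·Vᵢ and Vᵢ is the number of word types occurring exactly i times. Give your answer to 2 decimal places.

Frequencies: their:5, in:3, build:3, it:2, move:2, and:2, bright:2, yes:2, head:2, short:2, word:1, key:1, fruit:1, sit:1, than:1, drop:1, count:1, lift:1, under:1, look:1, … (6 more, each freq 1)
N = 41. Frequency spectrum: V_1=16, V_2=7, V_3=2, V_5=1
M₂ = 1²·16 + 2²·7 + 3²·2 + 5²·1 = 87
K = 10000 × (87 − 41) / 41² = 273.65

273.65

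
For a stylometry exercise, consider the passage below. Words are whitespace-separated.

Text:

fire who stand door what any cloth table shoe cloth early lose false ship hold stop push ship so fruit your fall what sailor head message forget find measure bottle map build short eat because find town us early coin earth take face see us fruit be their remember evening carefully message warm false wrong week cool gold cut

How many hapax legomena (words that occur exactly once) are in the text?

41

Frequencies: what:2, cloth:2, early:2, false:2, ship:2, fruit:2, message:2, find:2, us:2, fire:1, who:1, stand:1, door:1, any:1, table:1, shoe:1, lose:1, hold:1, stop:1, push:1, … (30 more, each freq 1)
Hapax (freq=1): any, be, because, bottle, build, carefully, coin, cool, cut, door, earth, eat, evening, face, fall, fire, forget, gold, head, hold, lose, map, measure, push, remember, sailor, see, shoe, short, so, stand, stop, table, take, their, town, warm, week, who, wrong, your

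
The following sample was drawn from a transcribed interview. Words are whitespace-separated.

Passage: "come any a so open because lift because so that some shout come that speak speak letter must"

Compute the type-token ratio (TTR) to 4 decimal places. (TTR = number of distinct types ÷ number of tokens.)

N = 18 tokens, V = 13 types.
TTR = V / N = 13 / 18 = 0.7222

0.7222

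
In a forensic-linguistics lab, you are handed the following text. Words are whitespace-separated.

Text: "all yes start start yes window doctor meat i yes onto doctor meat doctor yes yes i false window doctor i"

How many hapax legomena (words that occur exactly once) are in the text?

3

Frequencies: yes:5, doctor:4, i:3, start:2, window:2, meat:2, all:1, onto:1, false:1
Hapax (freq=1): all, false, onto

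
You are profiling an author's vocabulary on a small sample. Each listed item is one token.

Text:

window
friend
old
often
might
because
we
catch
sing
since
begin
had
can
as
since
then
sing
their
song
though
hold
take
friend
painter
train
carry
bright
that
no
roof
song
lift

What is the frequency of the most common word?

Frequencies: friend:2, sing:2, since:2, song:2, window:1, old:1, often:1, might:1, because:1, we:1, catch:1, begin:1, had:1, can:1, as:1, then:1, their:1, though:1, hold:1, take:1, … (8 more, each freq 1)
Most common: 'friend' with frequency 2.

2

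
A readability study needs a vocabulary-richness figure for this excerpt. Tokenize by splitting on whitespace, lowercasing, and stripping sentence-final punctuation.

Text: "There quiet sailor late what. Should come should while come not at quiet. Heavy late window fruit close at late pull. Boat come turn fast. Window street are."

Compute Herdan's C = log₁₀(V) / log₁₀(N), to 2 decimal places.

N = 28, V = 20.
log₁₀(V) = 1.301030, log₁₀(N) = 1.447158
C = 1.301030 / 1.447158 = 0.90

0.90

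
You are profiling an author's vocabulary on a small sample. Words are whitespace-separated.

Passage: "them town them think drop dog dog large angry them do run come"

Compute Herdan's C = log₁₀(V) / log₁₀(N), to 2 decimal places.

N = 13, V = 10.
log₁₀(V) = 1.000000, log₁₀(N) = 1.113943
C = 1.000000 / 1.113943 = 0.90

0.90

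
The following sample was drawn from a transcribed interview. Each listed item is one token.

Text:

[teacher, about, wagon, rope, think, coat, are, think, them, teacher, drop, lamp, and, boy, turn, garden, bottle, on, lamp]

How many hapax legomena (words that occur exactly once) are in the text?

Frequencies: teacher:2, think:2, lamp:2, about:1, wagon:1, rope:1, coat:1, are:1, them:1, drop:1, and:1, boy:1, turn:1, garden:1, bottle:1, on:1
Hapax (freq=1): about, and, are, bottle, boy, coat, drop, garden, on, rope, them, turn, wagon

13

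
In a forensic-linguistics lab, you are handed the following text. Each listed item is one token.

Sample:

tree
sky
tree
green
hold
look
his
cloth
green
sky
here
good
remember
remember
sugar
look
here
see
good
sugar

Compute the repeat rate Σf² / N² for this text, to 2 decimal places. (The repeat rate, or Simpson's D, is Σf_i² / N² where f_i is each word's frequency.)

0.09

Frequencies: tree:2, sky:2, green:2, look:2, here:2, good:2, remember:2, sugar:2, hold:1, his:1, cloth:1, see:1
Σf² = 36; N² = 400
Repeat rate = 36 / 400 = 0.09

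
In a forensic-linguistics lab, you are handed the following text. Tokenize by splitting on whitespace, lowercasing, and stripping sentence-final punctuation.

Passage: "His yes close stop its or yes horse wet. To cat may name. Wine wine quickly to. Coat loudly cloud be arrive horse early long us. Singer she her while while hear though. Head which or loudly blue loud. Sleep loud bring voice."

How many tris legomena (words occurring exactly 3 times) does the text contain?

0

Frequencies: yes:2, or:2, horse:2, to:2, wine:2, loudly:2, while:2, loud:2, his:1, close:1, stop:1, its:1, wet:1, cat:1, may:1, name:1, quickly:1, coat:1, cloud:1, be:1, … (15 more, each freq 1)
Words with frequency 3: (none)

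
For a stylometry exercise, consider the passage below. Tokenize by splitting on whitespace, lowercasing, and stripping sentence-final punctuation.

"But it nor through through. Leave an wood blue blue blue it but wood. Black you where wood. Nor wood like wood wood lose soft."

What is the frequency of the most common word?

Frequencies: wood:6, blue:3, but:2, it:2, nor:2, through:2, leave:1, an:1, black:1, you:1, where:1, like:1, lose:1, soft:1
Most common: 'wood' with frequency 6.

6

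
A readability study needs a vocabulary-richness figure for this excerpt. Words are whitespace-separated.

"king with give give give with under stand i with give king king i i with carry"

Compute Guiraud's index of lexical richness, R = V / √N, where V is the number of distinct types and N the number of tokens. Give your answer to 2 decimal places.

1.70

N = 17, V = 7.
√N = 4.123106
R = 7 / 4.123106 = 1.70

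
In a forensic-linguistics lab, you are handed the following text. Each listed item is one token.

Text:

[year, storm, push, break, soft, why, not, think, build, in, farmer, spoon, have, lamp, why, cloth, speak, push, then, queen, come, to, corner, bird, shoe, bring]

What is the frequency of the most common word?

Frequencies: push:2, why:2, year:1, storm:1, break:1, soft:1, not:1, think:1, build:1, in:1, farmer:1, spoon:1, have:1, lamp:1, cloth:1, speak:1, then:1, queen:1, come:1, to:1, … (4 more, each freq 1)
Most common: 'push' with frequency 2.

2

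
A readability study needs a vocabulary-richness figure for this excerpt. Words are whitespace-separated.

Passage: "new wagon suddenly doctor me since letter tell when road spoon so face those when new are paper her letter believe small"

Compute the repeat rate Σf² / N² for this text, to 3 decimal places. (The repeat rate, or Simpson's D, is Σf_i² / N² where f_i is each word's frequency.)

0.058

Frequencies: new:2, letter:2, when:2, wagon:1, suddenly:1, doctor:1, me:1, since:1, tell:1, road:1, spoon:1, so:1, face:1, those:1, are:1, paper:1, her:1, believe:1, small:1
Σf² = 28; N² = 484
Repeat rate = 28 / 484 = 0.058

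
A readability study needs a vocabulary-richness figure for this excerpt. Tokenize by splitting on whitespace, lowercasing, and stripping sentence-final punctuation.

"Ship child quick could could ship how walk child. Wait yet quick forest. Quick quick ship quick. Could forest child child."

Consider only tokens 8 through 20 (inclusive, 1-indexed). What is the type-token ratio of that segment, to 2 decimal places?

Segment tokens 8–20: walk, child, wait, yet, quick, forest, quick, quick, ship, quick, could, forest, child
Segment N = 13, segment V = 8.
TTR = 8 / 13 = 0.62

0.62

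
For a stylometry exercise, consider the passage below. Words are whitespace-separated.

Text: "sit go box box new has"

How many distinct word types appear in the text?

5

Distinct types: {box, go, has, new, sit}
V = 5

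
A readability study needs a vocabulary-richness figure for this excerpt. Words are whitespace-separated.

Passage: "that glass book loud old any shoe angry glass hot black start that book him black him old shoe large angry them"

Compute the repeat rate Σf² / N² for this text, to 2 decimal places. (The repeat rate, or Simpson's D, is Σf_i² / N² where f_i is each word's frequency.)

0.08

Frequencies: that:2, glass:2, book:2, old:2, shoe:2, angry:2, black:2, him:2, loud:1, any:1, hot:1, start:1, large:1, them:1
Σf² = 38; N² = 484
Repeat rate = 38 / 484 = 0.08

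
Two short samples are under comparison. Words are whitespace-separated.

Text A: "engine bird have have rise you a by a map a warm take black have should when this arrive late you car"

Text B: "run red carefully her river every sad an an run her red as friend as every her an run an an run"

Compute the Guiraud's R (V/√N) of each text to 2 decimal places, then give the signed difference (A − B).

A: V=17, N=22, R=3.62
B: V=10, N=22, R=2.13
Difference = 3.62 − 2.13 = 1.49

1.49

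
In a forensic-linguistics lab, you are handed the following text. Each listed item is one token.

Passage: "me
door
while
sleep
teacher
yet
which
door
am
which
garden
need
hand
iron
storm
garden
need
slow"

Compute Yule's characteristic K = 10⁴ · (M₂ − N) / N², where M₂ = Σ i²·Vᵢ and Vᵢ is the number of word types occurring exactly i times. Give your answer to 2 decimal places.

246.91

Frequencies: door:2, which:2, garden:2, need:2, me:1, while:1, sleep:1, teacher:1, yet:1, am:1, hand:1, iron:1, storm:1, slow:1
N = 18. Frequency spectrum: V_1=10, V_2=4
M₂ = 1²·10 + 2²·4 = 26
K = 10000 × (26 − 18) / 18² = 246.91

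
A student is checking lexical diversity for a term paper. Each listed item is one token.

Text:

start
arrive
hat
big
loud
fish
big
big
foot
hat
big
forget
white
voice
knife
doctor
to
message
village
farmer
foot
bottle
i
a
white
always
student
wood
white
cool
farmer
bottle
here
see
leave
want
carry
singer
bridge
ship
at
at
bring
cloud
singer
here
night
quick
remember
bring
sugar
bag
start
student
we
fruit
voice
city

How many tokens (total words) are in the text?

Tokens: start, arrive, hat, big, loud, fish, big, big, foot, hat, big, forget, white, voice, knife, doctor, to, message, village, farmer, foot, bottle, i, a, white, always, student, wood, white, cool, farmer, bottle, here, see, leave, want, carry, singer, bridge, ship, at, at, bring, cloud, singer, here, night, quick, remember, bring, sugar, bag, start, student, we, fruit, voice, city
N = 58

58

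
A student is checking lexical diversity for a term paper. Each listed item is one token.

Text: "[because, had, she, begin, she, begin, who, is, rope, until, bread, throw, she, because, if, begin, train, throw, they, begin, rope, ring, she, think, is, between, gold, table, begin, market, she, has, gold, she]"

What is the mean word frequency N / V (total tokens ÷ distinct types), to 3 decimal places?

N = 34 tokens, V = 20 types.
Mean frequency = N / V = 34 / 20 = 1.700

1.700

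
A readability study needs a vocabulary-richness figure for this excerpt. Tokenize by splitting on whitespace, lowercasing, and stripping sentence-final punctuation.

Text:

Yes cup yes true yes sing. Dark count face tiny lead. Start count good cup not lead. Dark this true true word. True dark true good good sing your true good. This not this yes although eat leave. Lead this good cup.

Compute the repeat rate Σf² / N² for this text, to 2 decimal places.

Frequencies: true:6, good:5, yes:4, this:4, cup:3, dark:3, lead:3, sing:2, count:2, not:2, face:1, tiny:1, start:1, word:1, your:1, although:1, eat:1, leave:1
Σf² = 140; N² = 1764
Repeat rate = 140 / 1764 = 0.08

0.08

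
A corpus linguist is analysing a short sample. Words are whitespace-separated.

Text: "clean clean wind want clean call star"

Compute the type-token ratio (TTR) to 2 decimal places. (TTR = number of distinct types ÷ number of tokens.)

N = 7 tokens, V = 5 types.
TTR = V / N = 5 / 7 = 0.71

0.71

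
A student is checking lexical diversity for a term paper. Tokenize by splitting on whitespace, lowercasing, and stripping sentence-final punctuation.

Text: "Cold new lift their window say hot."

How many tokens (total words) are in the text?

7

Tokens: cold, new, lift, their, window, say, hot
N = 7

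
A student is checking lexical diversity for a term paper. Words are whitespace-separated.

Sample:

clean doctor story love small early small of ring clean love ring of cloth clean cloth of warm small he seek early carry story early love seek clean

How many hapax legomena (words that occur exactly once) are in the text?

4

Frequencies: clean:4, love:3, small:3, early:3, of:3, story:2, ring:2, cloth:2, seek:2, doctor:1, warm:1, he:1, carry:1
Hapax (freq=1): carry, doctor, he, warm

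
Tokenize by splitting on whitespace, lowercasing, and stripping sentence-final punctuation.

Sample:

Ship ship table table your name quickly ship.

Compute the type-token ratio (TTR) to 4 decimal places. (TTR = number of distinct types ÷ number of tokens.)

N = 8 tokens, V = 5 types.
TTR = V / N = 5 / 8 = 0.6250

0.6250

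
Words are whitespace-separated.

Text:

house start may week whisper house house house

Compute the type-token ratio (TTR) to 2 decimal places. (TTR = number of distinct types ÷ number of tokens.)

N = 8 tokens, V = 5 types.
TTR = V / N = 5 / 8 = 0.63

0.63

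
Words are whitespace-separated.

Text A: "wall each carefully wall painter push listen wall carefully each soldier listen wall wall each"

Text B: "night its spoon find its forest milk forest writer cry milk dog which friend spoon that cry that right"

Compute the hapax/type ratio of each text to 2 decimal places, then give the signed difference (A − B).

A: hapax=3, V=7, ratio=0.43
B: hapax=7, V=13, ratio=0.54
Difference = 0.43 − 0.54 = -0.11

-0.11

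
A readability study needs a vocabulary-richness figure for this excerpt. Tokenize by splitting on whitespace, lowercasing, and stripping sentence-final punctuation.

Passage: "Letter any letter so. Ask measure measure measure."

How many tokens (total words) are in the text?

Tokens: letter, any, letter, so, ask, measure, measure, measure
N = 8

8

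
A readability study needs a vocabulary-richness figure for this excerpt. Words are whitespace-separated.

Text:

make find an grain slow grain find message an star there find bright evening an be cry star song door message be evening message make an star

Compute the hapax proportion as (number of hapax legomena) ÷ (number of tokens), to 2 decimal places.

0.22

Frequencies: an:4, find:3, message:3, star:3, make:2, grain:2, evening:2, be:2, slow:1, there:1, bright:1, cry:1, song:1, door:1
Hapax count = 6; token count = 27.
Ratio = 6 / 27 = 0.22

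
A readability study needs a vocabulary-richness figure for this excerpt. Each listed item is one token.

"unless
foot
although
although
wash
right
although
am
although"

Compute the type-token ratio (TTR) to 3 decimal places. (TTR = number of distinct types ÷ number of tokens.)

N = 9 tokens, V = 6 types.
TTR = V / N = 6 / 9 = 0.667

0.667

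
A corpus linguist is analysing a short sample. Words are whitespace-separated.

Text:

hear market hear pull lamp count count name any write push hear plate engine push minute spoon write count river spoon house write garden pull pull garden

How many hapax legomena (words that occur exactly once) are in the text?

9

Frequencies: hear:3, pull:3, count:3, write:3, push:2, spoon:2, garden:2, market:1, lamp:1, name:1, any:1, plate:1, engine:1, minute:1, river:1, house:1
Hapax (freq=1): any, engine, house, lamp, market, minute, name, plate, river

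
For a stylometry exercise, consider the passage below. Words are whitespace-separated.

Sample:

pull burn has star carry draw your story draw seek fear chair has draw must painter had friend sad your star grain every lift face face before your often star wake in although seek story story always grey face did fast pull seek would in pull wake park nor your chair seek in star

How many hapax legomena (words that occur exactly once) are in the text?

Frequencies: star:4, your:4, seek:4, pull:3, draw:3, story:3, face:3, in:3, has:2, chair:2, wake:2, burn:1, carry:1, fear:1, must:1, painter:1, had:1, friend:1, sad:1, grain:1, … (12 more, each freq 1)
Hapax (freq=1): although, always, before, burn, carry, did, every, fast, fear, friend, grain, grey, had, lift, must, nor, often, painter, park, sad, would

21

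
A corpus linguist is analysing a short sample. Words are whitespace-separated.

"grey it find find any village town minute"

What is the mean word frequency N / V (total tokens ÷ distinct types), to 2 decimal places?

1.14

N = 8 tokens, V = 7 types.
Mean frequency = N / V = 8 / 7 = 1.14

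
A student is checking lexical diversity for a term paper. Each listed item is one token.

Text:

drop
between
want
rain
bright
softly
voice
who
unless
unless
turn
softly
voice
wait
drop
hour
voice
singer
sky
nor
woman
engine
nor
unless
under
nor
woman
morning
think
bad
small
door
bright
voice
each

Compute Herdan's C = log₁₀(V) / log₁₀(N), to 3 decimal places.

N = 35, V = 24.
log₁₀(V) = 1.380211, log₁₀(N) = 1.544068
C = 1.380211 / 1.544068 = 0.894

0.894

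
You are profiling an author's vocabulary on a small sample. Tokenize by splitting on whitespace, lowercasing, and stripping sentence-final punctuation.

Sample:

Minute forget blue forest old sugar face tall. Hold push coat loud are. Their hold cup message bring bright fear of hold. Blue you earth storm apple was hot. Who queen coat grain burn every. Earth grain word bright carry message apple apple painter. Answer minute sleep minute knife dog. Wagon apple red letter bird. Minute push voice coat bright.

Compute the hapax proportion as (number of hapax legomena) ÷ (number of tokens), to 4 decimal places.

Frequencies: minute:4, apple:4, hold:3, coat:3, bright:3, blue:2, push:2, message:2, earth:2, grain:2, forget:1, forest:1, old:1, sugar:1, face:1, tall:1, loud:1, are:1, their:1, cup:1, … (23 more, each freq 1)
Hapax count = 33; token count = 60.
Ratio = 33 / 60 = 0.5500

0.5500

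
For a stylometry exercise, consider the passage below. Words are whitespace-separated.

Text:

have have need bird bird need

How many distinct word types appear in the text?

Distinct types: {bird, have, need}
V = 3

3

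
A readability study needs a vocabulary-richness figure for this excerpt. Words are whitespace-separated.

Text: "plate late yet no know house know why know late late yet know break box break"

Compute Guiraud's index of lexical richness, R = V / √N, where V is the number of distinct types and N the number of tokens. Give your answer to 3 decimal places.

N = 16, V = 9.
√N = 4.000000
R = 9 / 4.000000 = 2.250

2.250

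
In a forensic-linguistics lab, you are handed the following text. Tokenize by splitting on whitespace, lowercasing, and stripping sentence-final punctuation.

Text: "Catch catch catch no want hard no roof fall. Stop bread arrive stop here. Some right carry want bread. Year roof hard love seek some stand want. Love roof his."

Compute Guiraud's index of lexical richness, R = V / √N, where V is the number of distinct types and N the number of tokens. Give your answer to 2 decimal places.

3.29

N = 30, V = 18.
√N = 5.477226
R = 18 / 5.477226 = 3.29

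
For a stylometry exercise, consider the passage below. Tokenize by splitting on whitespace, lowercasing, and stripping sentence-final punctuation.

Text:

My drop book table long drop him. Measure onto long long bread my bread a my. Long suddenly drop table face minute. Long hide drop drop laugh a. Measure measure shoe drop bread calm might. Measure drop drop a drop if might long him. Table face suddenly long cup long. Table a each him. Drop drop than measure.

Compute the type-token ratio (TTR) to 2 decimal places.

N = 58 tokens, V = 22 types.
TTR = V / N = 22 / 58 = 0.38

0.38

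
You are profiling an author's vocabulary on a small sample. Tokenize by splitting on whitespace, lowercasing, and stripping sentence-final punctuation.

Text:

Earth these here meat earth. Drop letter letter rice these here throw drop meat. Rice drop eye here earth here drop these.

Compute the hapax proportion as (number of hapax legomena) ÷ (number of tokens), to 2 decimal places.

Frequencies: here:4, drop:4, earth:3, these:3, meat:2, letter:2, rice:2, throw:1, eye:1
Hapax count = 2; token count = 22.
Ratio = 2 / 22 = 0.09

0.09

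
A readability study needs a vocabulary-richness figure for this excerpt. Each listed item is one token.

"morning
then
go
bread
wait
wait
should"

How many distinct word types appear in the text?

Distinct types: {bread, go, morning, should, then, wait}
V = 6

6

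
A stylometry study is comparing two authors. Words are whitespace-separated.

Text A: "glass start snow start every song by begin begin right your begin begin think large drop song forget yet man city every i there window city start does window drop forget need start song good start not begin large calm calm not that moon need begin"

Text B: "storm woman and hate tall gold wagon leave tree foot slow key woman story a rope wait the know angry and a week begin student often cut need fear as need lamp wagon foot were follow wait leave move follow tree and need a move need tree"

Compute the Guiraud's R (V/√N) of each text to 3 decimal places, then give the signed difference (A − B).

-0.689

A: V=26, N=46, R=3.833
B: V=31, N=47, R=4.522
Difference = 3.833 − 4.522 = -0.689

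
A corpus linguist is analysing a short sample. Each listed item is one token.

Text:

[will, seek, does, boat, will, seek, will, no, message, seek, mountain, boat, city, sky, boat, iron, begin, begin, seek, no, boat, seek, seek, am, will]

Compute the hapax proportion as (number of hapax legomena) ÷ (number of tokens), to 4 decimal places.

Frequencies: seek:6, will:4, boat:4, no:2, begin:2, does:1, message:1, mountain:1, city:1, sky:1, iron:1, am:1
Hapax count = 7; token count = 25.
Ratio = 7 / 25 = 0.2800

0.2800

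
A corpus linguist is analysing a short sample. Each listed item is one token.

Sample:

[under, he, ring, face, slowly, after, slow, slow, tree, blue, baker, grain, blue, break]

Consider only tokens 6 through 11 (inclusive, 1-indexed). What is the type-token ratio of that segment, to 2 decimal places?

0.83

Segment tokens 6–11: after, slow, slow, tree, blue, baker
Segment N = 6, segment V = 5.
TTR = 5 / 6 = 0.83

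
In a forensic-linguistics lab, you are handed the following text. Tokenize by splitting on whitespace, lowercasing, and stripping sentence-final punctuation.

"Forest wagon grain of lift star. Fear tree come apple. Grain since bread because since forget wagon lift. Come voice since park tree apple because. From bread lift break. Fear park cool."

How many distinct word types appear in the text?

19

Distinct types: {apple, because, bread, break, come, cool, fear, forest, forget, from, grain, lift, of, park, since, star, tree, voice, wagon}
V = 19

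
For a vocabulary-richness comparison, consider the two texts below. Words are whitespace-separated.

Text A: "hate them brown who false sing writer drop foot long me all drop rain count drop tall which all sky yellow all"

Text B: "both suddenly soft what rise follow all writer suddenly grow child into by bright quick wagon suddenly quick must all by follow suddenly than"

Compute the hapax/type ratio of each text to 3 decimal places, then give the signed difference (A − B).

0.183

A: hapax=16, V=18, ratio=0.889
B: hapax=12, V=17, ratio=0.706
Difference = 0.889 − 0.706 = 0.183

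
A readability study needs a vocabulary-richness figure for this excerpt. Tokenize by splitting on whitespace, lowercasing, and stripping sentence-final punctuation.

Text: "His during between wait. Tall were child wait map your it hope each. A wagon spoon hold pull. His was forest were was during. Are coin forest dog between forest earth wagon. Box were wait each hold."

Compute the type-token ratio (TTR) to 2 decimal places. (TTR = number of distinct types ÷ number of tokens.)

N = 37 tokens, V = 24 types.
TTR = V / N = 24 / 37 = 0.65

0.65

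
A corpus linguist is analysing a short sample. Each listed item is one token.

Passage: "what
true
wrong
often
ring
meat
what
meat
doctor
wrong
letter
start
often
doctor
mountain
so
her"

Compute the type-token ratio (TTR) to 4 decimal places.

N = 17 tokens, V = 12 types.
TTR = V / N = 12 / 17 = 0.7059

0.7059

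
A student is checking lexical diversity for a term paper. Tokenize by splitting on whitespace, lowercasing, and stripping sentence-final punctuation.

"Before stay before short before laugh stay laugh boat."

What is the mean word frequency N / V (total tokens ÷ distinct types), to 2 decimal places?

1.80

N = 9 tokens, V = 5 types.
Mean frequency = N / V = 9 / 5 = 1.80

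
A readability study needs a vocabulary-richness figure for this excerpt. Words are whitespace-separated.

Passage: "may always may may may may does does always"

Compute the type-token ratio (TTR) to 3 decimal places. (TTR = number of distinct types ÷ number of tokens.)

0.333

N = 9 tokens, V = 3 types.
TTR = V / N = 3 / 9 = 0.333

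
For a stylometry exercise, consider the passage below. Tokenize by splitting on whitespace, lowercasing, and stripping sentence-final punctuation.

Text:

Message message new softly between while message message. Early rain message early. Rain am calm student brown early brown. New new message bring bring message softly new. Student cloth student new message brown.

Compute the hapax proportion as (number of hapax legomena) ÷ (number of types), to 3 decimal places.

0.385

Frequencies: message:8, new:5, early:3, student:3, brown:3, softly:2, rain:2, bring:2, between:1, while:1, am:1, calm:1, cloth:1
Hapax count = 5; type count = 13.
Ratio = 5 / 13 = 0.385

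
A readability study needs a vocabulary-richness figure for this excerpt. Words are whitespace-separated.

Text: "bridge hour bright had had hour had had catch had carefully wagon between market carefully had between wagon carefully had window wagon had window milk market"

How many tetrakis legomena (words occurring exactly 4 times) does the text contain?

Frequencies: had:8, carefully:3, wagon:3, hour:2, between:2, market:2, window:2, bridge:1, bright:1, catch:1, milk:1
Words with frequency 4: (none)

0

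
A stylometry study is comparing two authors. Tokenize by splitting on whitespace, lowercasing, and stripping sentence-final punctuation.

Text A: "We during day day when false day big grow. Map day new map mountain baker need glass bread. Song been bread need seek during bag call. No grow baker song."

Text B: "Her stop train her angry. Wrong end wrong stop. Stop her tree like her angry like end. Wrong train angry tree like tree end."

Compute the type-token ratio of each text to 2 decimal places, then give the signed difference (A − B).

0.34

TTR(A) = 20/30 = 0.67
TTR(B) = 8/24 = 0.33
Difference = 0.67 − 0.33 = 0.34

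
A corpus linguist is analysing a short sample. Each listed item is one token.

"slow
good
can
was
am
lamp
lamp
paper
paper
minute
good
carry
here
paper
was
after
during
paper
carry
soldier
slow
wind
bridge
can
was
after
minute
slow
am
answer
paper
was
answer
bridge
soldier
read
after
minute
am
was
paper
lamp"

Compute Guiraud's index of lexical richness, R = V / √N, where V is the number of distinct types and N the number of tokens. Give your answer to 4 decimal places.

N = 42, V = 17.
√N = 6.480741
R = 17 / 6.480741 = 2.6232

2.6232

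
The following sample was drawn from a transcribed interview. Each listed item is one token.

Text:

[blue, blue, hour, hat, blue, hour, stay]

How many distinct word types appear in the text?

Distinct types: {blue, hat, hour, stay}
V = 4

4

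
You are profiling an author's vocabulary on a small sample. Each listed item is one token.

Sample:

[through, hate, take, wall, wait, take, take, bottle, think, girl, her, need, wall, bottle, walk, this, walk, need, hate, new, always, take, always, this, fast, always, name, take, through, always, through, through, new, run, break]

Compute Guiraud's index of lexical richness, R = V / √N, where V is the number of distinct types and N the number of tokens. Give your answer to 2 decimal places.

N = 35, V = 18.
√N = 5.916080
R = 18 / 5.916080 = 3.04

3.04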